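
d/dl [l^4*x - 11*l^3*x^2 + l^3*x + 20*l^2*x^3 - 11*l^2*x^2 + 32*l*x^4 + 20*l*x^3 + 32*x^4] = x*(4*l^3 - 33*l^2*x + 3*l^2 + 40*l*x^2 - 22*l*x + 32*x^3 + 20*x^2)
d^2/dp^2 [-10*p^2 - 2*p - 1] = -20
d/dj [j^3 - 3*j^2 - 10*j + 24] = 3*j^2 - 6*j - 10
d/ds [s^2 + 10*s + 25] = 2*s + 10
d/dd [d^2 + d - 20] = 2*d + 1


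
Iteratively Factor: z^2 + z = (z + 1)*(z)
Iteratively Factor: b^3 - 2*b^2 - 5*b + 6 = (b - 1)*(b^2 - b - 6) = (b - 3)*(b - 1)*(b + 2)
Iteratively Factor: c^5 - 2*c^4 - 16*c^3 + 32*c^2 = (c - 4)*(c^4 + 2*c^3 - 8*c^2) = (c - 4)*(c + 4)*(c^3 - 2*c^2) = c*(c - 4)*(c + 4)*(c^2 - 2*c) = c*(c - 4)*(c - 2)*(c + 4)*(c)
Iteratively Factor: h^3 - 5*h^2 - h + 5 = (h + 1)*(h^2 - 6*h + 5) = (h - 5)*(h + 1)*(h - 1)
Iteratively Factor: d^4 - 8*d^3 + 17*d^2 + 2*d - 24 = (d - 4)*(d^3 - 4*d^2 + d + 6) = (d - 4)*(d + 1)*(d^2 - 5*d + 6) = (d - 4)*(d - 2)*(d + 1)*(d - 3)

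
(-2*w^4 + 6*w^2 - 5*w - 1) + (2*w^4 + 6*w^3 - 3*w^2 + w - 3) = 6*w^3 + 3*w^2 - 4*w - 4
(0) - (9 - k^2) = k^2 - 9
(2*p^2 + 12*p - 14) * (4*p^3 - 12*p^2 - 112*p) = 8*p^5 + 24*p^4 - 424*p^3 - 1176*p^2 + 1568*p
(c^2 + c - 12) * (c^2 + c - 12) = c^4 + 2*c^3 - 23*c^2 - 24*c + 144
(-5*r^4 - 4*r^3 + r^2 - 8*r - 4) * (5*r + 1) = -25*r^5 - 25*r^4 + r^3 - 39*r^2 - 28*r - 4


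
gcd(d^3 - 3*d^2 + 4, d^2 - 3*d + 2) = d - 2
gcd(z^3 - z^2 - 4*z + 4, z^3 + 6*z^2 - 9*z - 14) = z - 2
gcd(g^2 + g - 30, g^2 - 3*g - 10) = g - 5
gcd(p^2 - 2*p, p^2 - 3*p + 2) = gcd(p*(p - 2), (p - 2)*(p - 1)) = p - 2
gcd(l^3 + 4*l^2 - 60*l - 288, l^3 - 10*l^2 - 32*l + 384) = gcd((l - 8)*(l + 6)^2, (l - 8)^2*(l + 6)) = l^2 - 2*l - 48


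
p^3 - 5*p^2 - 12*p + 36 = (p - 6)*(p - 2)*(p + 3)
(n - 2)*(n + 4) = n^2 + 2*n - 8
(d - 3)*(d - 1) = d^2 - 4*d + 3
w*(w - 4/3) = w^2 - 4*w/3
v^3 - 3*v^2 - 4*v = v*(v - 4)*(v + 1)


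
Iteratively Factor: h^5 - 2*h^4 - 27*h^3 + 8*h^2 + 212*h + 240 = (h + 3)*(h^4 - 5*h^3 - 12*h^2 + 44*h + 80) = (h - 4)*(h + 3)*(h^3 - h^2 - 16*h - 20) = (h - 5)*(h - 4)*(h + 3)*(h^2 + 4*h + 4) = (h - 5)*(h - 4)*(h + 2)*(h + 3)*(h + 2)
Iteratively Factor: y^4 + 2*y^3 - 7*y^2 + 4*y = (y - 1)*(y^3 + 3*y^2 - 4*y) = (y - 1)*(y + 4)*(y^2 - y) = (y - 1)^2*(y + 4)*(y)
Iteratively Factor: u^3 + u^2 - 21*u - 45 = (u - 5)*(u^2 + 6*u + 9) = (u - 5)*(u + 3)*(u + 3)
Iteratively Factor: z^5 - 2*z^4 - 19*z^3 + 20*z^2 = (z)*(z^4 - 2*z^3 - 19*z^2 + 20*z) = z*(z - 1)*(z^3 - z^2 - 20*z) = z^2*(z - 1)*(z^2 - z - 20) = z^2*(z - 1)*(z + 4)*(z - 5)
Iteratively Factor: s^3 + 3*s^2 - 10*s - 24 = (s + 4)*(s^2 - s - 6) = (s + 2)*(s + 4)*(s - 3)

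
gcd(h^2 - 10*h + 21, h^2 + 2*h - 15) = h - 3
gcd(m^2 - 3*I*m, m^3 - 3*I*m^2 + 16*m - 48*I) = m - 3*I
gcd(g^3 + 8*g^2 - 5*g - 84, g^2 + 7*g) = g + 7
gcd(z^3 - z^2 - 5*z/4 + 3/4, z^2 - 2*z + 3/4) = z^2 - 2*z + 3/4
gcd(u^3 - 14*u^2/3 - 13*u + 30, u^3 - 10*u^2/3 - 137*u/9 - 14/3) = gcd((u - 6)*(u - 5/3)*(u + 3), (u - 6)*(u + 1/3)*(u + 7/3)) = u - 6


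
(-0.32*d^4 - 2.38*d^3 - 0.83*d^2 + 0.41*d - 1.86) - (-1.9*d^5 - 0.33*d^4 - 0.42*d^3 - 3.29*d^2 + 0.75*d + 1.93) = 1.9*d^5 + 0.01*d^4 - 1.96*d^3 + 2.46*d^2 - 0.34*d - 3.79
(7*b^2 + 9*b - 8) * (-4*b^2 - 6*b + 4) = -28*b^4 - 78*b^3 + 6*b^2 + 84*b - 32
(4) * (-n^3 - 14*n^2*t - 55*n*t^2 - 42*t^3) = -4*n^3 - 56*n^2*t - 220*n*t^2 - 168*t^3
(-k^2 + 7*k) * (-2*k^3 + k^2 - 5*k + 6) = 2*k^5 - 15*k^4 + 12*k^3 - 41*k^2 + 42*k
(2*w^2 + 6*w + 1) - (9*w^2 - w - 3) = -7*w^2 + 7*w + 4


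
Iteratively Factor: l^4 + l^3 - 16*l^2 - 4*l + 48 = (l - 3)*(l^3 + 4*l^2 - 4*l - 16) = (l - 3)*(l + 4)*(l^2 - 4) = (l - 3)*(l - 2)*(l + 4)*(l + 2)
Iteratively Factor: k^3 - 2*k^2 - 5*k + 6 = (k - 1)*(k^2 - k - 6) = (k - 1)*(k + 2)*(k - 3)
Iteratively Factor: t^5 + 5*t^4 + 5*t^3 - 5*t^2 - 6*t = (t)*(t^4 + 5*t^3 + 5*t^2 - 5*t - 6) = t*(t + 1)*(t^3 + 4*t^2 + t - 6) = t*(t - 1)*(t + 1)*(t^2 + 5*t + 6) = t*(t - 1)*(t + 1)*(t + 2)*(t + 3)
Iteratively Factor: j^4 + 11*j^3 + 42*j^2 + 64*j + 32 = (j + 1)*(j^3 + 10*j^2 + 32*j + 32) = (j + 1)*(j + 4)*(j^2 + 6*j + 8) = (j + 1)*(j + 2)*(j + 4)*(j + 4)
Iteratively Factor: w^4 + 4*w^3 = (w)*(w^3 + 4*w^2) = w^2*(w^2 + 4*w) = w^3*(w + 4)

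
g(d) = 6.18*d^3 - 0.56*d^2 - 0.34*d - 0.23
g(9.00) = 4456.57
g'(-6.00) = 673.82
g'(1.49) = 39.15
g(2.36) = 77.08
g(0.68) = 1.22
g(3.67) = 296.46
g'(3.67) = 245.26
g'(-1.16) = 25.91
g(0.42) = -0.01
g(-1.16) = -10.24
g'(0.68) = 7.47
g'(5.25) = 504.79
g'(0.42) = 2.46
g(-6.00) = -1353.23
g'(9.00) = 1491.32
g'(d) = 18.54*d^2 - 1.12*d - 0.34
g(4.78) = 660.30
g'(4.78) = 417.92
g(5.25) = 876.82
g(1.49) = 18.46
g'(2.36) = 100.28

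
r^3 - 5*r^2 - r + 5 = (r - 5)*(r - 1)*(r + 1)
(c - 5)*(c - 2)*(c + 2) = c^3 - 5*c^2 - 4*c + 20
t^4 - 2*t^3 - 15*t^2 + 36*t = t*(t - 3)^2*(t + 4)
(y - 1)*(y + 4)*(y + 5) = y^3 + 8*y^2 + 11*y - 20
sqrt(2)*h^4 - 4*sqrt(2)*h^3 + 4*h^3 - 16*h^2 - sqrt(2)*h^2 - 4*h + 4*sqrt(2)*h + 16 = (h - 4)*(h - 1)*(h + 2*sqrt(2))*(sqrt(2)*h + sqrt(2))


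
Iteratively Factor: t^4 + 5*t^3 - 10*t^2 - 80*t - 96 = (t + 2)*(t^3 + 3*t^2 - 16*t - 48) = (t + 2)*(t + 3)*(t^2 - 16) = (t - 4)*(t + 2)*(t + 3)*(t + 4)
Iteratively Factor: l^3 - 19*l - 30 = (l + 3)*(l^2 - 3*l - 10) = (l + 2)*(l + 3)*(l - 5)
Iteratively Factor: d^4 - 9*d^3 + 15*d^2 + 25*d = (d - 5)*(d^3 - 4*d^2 - 5*d) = d*(d - 5)*(d^2 - 4*d - 5) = d*(d - 5)*(d + 1)*(d - 5)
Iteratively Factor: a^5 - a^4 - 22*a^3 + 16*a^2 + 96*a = (a - 3)*(a^4 + 2*a^3 - 16*a^2 - 32*a) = (a - 3)*(a + 4)*(a^3 - 2*a^2 - 8*a) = (a - 4)*(a - 3)*(a + 4)*(a^2 + 2*a) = a*(a - 4)*(a - 3)*(a + 4)*(a + 2)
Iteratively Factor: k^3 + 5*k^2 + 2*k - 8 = (k + 4)*(k^2 + k - 2) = (k + 2)*(k + 4)*(k - 1)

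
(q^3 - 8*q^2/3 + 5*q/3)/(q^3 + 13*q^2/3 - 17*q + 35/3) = q/(q + 7)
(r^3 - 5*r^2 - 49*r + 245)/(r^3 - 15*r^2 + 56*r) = (r^2 + 2*r - 35)/(r*(r - 8))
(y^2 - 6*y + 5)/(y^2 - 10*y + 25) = (y - 1)/(y - 5)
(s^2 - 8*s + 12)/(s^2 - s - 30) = (s - 2)/(s + 5)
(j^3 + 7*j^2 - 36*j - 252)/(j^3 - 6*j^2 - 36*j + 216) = (j + 7)/(j - 6)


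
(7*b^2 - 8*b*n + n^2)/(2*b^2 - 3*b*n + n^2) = (7*b - n)/(2*b - n)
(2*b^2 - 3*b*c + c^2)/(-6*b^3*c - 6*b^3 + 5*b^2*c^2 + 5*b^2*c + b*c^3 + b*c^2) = (-2*b + c)/(b*(6*b*c + 6*b + c^2 + c))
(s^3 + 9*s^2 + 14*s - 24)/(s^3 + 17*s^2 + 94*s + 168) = (s - 1)/(s + 7)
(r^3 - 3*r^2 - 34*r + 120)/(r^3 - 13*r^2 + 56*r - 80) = (r + 6)/(r - 4)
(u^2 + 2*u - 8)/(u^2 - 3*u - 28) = (u - 2)/(u - 7)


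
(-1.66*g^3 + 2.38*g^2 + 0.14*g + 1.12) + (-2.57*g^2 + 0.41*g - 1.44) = -1.66*g^3 - 0.19*g^2 + 0.55*g - 0.32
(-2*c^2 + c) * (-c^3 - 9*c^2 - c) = 2*c^5 + 17*c^4 - 7*c^3 - c^2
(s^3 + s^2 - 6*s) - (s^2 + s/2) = s^3 - 13*s/2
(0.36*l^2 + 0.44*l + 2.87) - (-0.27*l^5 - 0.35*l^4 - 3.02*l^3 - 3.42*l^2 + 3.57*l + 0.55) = 0.27*l^5 + 0.35*l^4 + 3.02*l^3 + 3.78*l^2 - 3.13*l + 2.32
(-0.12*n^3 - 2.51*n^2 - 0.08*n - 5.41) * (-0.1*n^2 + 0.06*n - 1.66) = 0.012*n^5 + 0.2438*n^4 + 0.0566*n^3 + 4.7028*n^2 - 0.1918*n + 8.9806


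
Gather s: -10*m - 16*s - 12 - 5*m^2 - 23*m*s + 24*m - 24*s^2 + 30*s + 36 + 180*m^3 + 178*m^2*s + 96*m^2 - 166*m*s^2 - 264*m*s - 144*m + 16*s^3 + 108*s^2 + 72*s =180*m^3 + 91*m^2 - 130*m + 16*s^3 + s^2*(84 - 166*m) + s*(178*m^2 - 287*m + 86) + 24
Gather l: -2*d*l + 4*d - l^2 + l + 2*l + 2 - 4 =4*d - l^2 + l*(3 - 2*d) - 2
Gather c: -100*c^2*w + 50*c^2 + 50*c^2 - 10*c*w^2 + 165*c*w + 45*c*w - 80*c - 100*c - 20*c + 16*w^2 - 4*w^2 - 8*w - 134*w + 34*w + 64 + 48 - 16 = c^2*(100 - 100*w) + c*(-10*w^2 + 210*w - 200) + 12*w^2 - 108*w + 96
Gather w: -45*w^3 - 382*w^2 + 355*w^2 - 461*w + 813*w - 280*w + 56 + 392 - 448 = -45*w^3 - 27*w^2 + 72*w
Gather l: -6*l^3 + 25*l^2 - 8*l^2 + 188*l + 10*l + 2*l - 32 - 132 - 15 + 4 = -6*l^3 + 17*l^2 + 200*l - 175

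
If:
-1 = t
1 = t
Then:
No Solution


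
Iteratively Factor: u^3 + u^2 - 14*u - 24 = (u + 3)*(u^2 - 2*u - 8) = (u + 2)*(u + 3)*(u - 4)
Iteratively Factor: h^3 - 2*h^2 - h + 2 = (h + 1)*(h^2 - 3*h + 2) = (h - 1)*(h + 1)*(h - 2)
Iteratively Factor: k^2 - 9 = (k + 3)*(k - 3)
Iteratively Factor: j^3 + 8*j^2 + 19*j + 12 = (j + 4)*(j^2 + 4*j + 3) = (j + 1)*(j + 4)*(j + 3)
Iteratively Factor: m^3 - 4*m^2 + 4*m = (m - 2)*(m^2 - 2*m) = m*(m - 2)*(m - 2)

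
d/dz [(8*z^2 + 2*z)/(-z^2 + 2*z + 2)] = 2*(9*z^2 + 16*z + 2)/(z^4 - 4*z^3 + 8*z + 4)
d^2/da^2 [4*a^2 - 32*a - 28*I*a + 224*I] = 8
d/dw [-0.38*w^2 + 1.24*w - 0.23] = 1.24 - 0.76*w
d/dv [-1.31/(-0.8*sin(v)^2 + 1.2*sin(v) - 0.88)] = (1.572 - 2.096*sin(v))*cos(v)/(0.8*sin(v)^2 - 1.2*sin(v) + 0.88)^2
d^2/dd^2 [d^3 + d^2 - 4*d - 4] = 6*d + 2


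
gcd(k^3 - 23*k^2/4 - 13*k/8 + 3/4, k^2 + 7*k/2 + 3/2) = k + 1/2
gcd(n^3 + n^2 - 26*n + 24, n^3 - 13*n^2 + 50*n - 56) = n - 4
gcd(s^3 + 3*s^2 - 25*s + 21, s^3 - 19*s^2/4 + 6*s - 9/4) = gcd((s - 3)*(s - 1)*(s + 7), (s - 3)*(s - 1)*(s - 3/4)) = s^2 - 4*s + 3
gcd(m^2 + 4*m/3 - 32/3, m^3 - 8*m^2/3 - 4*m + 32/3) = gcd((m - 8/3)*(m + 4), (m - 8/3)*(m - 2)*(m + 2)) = m - 8/3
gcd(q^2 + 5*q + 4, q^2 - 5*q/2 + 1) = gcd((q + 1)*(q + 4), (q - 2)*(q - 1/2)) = 1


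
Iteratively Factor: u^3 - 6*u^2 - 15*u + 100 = (u + 4)*(u^2 - 10*u + 25) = (u - 5)*(u + 4)*(u - 5)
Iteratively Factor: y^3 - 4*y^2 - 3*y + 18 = (y + 2)*(y^2 - 6*y + 9) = (y - 3)*(y + 2)*(y - 3)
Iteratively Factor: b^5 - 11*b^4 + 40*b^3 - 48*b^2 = (b)*(b^4 - 11*b^3 + 40*b^2 - 48*b) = b^2*(b^3 - 11*b^2 + 40*b - 48) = b^2*(b - 4)*(b^2 - 7*b + 12) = b^2*(b - 4)*(b - 3)*(b - 4)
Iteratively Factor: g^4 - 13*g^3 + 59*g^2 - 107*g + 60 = (g - 4)*(g^3 - 9*g^2 + 23*g - 15) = (g - 5)*(g - 4)*(g^2 - 4*g + 3) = (g - 5)*(g - 4)*(g - 1)*(g - 3)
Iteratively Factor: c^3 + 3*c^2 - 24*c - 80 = (c - 5)*(c^2 + 8*c + 16) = (c - 5)*(c + 4)*(c + 4)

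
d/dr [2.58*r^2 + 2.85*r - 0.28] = 5.16*r + 2.85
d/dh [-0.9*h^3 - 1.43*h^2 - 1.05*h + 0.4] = -2.7*h^2 - 2.86*h - 1.05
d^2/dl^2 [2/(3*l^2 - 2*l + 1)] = 4*(-9*l^2 + 6*l + 4*(3*l - 1)^2 - 3)/(3*l^2 - 2*l + 1)^3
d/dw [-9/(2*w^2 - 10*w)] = 9*(2*w - 5)/(2*w^2*(w - 5)^2)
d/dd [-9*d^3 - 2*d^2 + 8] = d*(-27*d - 4)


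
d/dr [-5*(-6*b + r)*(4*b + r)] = 10*b - 10*r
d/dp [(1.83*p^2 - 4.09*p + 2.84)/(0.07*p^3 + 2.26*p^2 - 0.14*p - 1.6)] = (-0.1281*p^4 + 0.5726*p^3 + 8.3908*p^2 - 18.6928*p + 6.9416)/(0.0049*p^6 + 0.3164*p^5 + 5.088*p^4 - 0.8568*p^3 - 7.2124*p^2 + 0.448*p + 2.56)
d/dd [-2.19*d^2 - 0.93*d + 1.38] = -4.38*d - 0.93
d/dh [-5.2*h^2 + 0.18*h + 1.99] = 0.18 - 10.4*h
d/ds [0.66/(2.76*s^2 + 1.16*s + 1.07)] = (-3.6432*s - 0.7656)/(2.76*s^2 + 1.16*s + 1.07)^2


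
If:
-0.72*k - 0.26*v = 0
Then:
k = -0.361111111111111*v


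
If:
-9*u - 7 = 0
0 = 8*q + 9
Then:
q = -9/8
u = -7/9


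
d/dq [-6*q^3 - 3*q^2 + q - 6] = -18*q^2 - 6*q + 1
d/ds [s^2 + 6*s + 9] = 2*s + 6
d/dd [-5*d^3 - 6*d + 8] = -15*d^2 - 6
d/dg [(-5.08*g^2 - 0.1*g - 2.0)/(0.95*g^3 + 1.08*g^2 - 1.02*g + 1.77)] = (4.826*g^4 + 0.19*g^3 + 10.9896*g^2 - 13.6632*g - 2.217)/(0.9025*g^6 + 2.052*g^5 - 0.7716*g^4 + 1.1598*g^3 + 4.8636*g^2 - 3.6108*g + 3.1329)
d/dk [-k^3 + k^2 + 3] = k*(2 - 3*k)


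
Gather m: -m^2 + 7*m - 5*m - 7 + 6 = -m^2 + 2*m - 1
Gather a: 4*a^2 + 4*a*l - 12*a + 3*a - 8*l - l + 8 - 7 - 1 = 4*a^2 + a*(4*l - 9) - 9*l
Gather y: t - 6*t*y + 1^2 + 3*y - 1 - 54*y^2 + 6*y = t - 54*y^2 + y*(9 - 6*t)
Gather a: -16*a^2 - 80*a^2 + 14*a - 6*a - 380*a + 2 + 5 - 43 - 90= -96*a^2 - 372*a - 126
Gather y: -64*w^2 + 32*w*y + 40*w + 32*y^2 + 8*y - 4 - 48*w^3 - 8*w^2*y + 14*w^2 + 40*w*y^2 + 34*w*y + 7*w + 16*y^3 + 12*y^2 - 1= -48*w^3 - 50*w^2 + 47*w + 16*y^3 + y^2*(40*w + 44) + y*(-8*w^2 + 66*w + 8) - 5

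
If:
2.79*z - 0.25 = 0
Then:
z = 0.09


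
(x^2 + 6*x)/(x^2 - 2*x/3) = 3*(x + 6)/(3*x - 2)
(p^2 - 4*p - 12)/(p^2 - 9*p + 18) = (p + 2)/(p - 3)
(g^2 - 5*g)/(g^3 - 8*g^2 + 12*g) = (g - 5)/(g^2 - 8*g + 12)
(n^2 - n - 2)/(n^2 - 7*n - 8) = (n - 2)/(n - 8)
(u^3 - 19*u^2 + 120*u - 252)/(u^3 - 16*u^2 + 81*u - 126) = (u - 6)/(u - 3)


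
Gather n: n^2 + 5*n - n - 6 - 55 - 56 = n^2 + 4*n - 117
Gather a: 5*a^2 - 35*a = 5*a^2 - 35*a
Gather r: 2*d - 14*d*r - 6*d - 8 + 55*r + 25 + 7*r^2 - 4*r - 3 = -4*d + 7*r^2 + r*(51 - 14*d) + 14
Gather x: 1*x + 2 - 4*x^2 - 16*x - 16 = -4*x^2 - 15*x - 14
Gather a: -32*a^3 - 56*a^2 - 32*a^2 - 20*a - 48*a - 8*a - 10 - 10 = -32*a^3 - 88*a^2 - 76*a - 20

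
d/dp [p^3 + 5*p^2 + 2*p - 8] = 3*p^2 + 10*p + 2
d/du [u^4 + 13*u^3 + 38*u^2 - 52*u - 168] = 4*u^3 + 39*u^2 + 76*u - 52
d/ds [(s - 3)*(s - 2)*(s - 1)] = 3*s^2 - 12*s + 11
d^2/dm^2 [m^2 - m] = 2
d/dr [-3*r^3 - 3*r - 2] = -9*r^2 - 3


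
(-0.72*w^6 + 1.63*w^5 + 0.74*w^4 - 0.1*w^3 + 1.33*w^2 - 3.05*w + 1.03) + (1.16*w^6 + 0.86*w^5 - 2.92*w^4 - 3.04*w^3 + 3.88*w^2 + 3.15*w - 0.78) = 0.44*w^6 + 2.49*w^5 - 2.18*w^4 - 3.14*w^3 + 5.21*w^2 + 0.1*w + 0.25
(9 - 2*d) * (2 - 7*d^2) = 14*d^3 - 63*d^2 - 4*d + 18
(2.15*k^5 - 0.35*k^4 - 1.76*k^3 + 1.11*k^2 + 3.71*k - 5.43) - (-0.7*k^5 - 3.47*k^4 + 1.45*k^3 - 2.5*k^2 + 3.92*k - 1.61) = 2.85*k^5 + 3.12*k^4 - 3.21*k^3 + 3.61*k^2 - 0.21*k - 3.82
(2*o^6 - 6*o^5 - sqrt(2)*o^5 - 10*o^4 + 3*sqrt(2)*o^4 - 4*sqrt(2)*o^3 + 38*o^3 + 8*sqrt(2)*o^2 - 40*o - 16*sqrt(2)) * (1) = 2*o^6 - 6*o^5 - sqrt(2)*o^5 - 10*o^4 + 3*sqrt(2)*o^4 - 4*sqrt(2)*o^3 + 38*o^3 + 8*sqrt(2)*o^2 - 40*o - 16*sqrt(2)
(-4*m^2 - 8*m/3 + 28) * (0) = 0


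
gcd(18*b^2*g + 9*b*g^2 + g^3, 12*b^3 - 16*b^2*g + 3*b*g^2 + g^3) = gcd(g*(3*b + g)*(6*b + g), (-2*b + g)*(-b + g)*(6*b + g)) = 6*b + g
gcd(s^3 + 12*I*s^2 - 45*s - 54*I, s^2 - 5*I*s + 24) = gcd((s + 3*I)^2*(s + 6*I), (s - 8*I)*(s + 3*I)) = s + 3*I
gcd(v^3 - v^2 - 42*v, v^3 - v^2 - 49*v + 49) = v - 7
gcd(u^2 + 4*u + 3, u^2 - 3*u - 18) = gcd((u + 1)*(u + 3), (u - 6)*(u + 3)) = u + 3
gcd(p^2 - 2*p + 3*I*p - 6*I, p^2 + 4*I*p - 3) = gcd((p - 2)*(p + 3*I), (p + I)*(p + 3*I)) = p + 3*I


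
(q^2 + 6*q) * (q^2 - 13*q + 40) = q^4 - 7*q^3 - 38*q^2 + 240*q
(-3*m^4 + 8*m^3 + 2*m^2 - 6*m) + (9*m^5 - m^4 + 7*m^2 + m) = 9*m^5 - 4*m^4 + 8*m^3 + 9*m^2 - 5*m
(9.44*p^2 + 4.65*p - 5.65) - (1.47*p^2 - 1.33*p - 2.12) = 7.97*p^2 + 5.98*p - 3.53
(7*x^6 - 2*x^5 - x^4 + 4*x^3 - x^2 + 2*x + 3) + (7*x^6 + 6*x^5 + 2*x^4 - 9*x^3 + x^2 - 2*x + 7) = 14*x^6 + 4*x^5 + x^4 - 5*x^3 + 10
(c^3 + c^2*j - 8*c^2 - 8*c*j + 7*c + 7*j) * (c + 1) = c^4 + c^3*j - 7*c^3 - 7*c^2*j - c^2 - c*j + 7*c + 7*j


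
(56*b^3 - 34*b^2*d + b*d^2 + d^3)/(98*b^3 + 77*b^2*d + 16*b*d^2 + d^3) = (8*b^2 - 6*b*d + d^2)/(14*b^2 + 9*b*d + d^2)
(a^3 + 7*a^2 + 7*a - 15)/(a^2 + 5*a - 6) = (a^2 + 8*a + 15)/(a + 6)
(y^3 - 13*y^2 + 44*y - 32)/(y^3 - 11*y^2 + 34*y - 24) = (y - 8)/(y - 6)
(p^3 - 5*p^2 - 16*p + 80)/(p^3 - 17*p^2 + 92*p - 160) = (p + 4)/(p - 8)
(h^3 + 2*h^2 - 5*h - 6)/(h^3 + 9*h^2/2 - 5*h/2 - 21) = 2*(h + 1)/(2*h + 7)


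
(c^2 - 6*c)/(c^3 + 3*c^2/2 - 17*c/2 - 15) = 2*c*(c - 6)/(2*c^3 + 3*c^2 - 17*c - 30)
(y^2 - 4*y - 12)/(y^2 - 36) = (y + 2)/(y + 6)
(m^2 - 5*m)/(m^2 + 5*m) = (m - 5)/(m + 5)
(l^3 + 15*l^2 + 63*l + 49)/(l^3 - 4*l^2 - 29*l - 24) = (l^2 + 14*l + 49)/(l^2 - 5*l - 24)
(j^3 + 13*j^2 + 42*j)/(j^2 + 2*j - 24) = j*(j + 7)/(j - 4)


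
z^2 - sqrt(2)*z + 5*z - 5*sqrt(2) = (z + 5)*(z - sqrt(2))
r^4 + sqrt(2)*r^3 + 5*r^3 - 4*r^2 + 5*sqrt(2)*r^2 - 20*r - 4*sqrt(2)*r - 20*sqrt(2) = (r - 2)*(r + 2)*(r + 5)*(r + sqrt(2))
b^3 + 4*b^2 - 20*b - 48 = (b - 4)*(b + 2)*(b + 6)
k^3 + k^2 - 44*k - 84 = (k - 7)*(k + 2)*(k + 6)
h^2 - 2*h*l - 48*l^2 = (h - 8*l)*(h + 6*l)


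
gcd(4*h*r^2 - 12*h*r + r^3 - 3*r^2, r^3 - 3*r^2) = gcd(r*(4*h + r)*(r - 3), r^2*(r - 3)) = r^2 - 3*r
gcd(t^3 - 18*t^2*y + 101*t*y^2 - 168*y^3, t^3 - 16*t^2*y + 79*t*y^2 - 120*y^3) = t^2 - 11*t*y + 24*y^2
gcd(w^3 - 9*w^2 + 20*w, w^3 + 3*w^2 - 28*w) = w^2 - 4*w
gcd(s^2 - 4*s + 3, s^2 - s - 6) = s - 3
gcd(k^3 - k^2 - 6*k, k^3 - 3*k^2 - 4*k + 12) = k^2 - k - 6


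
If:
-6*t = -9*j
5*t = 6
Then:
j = 4/5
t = 6/5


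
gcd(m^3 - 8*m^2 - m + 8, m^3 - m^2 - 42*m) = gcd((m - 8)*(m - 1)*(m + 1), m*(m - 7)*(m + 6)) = 1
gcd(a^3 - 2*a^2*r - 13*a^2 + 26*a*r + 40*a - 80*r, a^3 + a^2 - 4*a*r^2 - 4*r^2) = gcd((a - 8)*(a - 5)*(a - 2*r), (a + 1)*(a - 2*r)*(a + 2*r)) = -a + 2*r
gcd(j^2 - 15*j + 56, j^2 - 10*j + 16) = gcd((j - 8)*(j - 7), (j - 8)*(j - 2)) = j - 8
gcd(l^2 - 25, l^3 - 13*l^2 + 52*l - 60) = l - 5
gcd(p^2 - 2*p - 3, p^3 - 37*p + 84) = p - 3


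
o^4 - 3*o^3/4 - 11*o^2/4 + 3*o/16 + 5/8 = (o - 2)*(o - 1/2)*(o + 1/2)*(o + 5/4)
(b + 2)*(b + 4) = b^2 + 6*b + 8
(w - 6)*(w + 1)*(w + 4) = w^3 - w^2 - 26*w - 24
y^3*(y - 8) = y^4 - 8*y^3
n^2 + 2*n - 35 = (n - 5)*(n + 7)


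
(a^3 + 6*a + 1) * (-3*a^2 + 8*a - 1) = -3*a^5 + 8*a^4 - 19*a^3 + 45*a^2 + 2*a - 1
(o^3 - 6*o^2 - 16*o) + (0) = o^3 - 6*o^2 - 16*o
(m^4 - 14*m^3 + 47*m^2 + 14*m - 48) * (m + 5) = m^5 - 9*m^4 - 23*m^3 + 249*m^2 + 22*m - 240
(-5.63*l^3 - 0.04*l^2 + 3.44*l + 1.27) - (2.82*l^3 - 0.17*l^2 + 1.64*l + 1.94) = -8.45*l^3 + 0.13*l^2 + 1.8*l - 0.67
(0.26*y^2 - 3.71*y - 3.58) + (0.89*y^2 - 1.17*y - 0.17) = 1.15*y^2 - 4.88*y - 3.75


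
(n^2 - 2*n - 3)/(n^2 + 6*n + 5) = (n - 3)/(n + 5)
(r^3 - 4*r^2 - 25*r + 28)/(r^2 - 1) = (r^2 - 3*r - 28)/(r + 1)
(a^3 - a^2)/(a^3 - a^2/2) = 2*(a - 1)/(2*a - 1)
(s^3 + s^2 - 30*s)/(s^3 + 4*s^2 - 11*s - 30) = s*(s^2 + s - 30)/(s^3 + 4*s^2 - 11*s - 30)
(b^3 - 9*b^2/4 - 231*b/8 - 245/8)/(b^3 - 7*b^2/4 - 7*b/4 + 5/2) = (2*b^2 - 7*b - 49)/(2*(b^2 - 3*b + 2))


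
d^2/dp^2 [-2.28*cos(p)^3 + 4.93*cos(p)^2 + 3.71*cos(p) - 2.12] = -2.0*cos(p) - 9.86*cos(2*p) + 5.13*cos(3*p)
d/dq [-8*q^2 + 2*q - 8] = 2 - 16*q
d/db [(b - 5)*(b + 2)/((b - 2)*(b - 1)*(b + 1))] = (-b^4 + 6*b^3 + 23*b^2 - 36*b - 16)/(b^6 - 4*b^5 + 2*b^4 + 8*b^3 - 7*b^2 - 4*b + 4)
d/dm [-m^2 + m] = 1 - 2*m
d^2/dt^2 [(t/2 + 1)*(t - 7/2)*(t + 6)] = 3*t + 9/2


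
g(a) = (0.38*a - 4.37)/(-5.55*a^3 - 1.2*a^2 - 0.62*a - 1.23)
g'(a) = (0.38*a - 4.37)*(16.65*a^2 + 2.4*a + 0.62)/(-5.55*a^3 - 1.2*a^2 - 0.62*a - 1.23)^2 + 0.38/(-5.55*a^3 - 1.2*a^2 - 0.62*a - 1.23) = (4.218*a^3 - 72.3045*a^2 - 10.488*a - 3.1768)/(30.8025*a^6 + 13.32*a^5 + 8.322*a^4 + 15.141*a^3 + 3.3364*a^2 + 1.5252*a + 1.5129)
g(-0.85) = -2.55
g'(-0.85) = -14.53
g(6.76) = 0.00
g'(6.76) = -0.00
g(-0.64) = -35.44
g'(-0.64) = -1604.22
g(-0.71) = -7.84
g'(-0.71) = -96.23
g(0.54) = 1.49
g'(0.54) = -3.76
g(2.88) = 0.02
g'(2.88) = -0.03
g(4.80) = 0.00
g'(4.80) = -0.00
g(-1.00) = -1.27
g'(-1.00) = -4.95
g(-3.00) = -0.04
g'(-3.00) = -0.04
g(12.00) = -0.00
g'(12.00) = -0.00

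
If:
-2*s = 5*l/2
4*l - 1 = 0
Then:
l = 1/4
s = -5/16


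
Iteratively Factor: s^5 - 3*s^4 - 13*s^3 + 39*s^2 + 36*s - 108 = (s - 3)*(s^4 - 13*s^2 + 36) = (s - 3)*(s - 2)*(s^3 + 2*s^2 - 9*s - 18) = (s - 3)^2*(s - 2)*(s^2 + 5*s + 6) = (s - 3)^2*(s - 2)*(s + 3)*(s + 2)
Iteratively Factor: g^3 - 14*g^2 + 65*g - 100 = (g - 5)*(g^2 - 9*g + 20) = (g - 5)*(g - 4)*(g - 5)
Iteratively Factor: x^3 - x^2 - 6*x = (x - 3)*(x^2 + 2*x) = (x - 3)*(x + 2)*(x)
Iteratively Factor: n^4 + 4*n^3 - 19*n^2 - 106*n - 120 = (n + 3)*(n^3 + n^2 - 22*n - 40) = (n + 2)*(n + 3)*(n^2 - n - 20) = (n - 5)*(n + 2)*(n + 3)*(n + 4)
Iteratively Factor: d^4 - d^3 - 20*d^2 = (d)*(d^3 - d^2 - 20*d) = d*(d - 5)*(d^2 + 4*d) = d*(d - 5)*(d + 4)*(d)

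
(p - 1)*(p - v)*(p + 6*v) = p^3 + 5*p^2*v - p^2 - 6*p*v^2 - 5*p*v + 6*v^2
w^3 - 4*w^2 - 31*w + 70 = (w - 7)*(w - 2)*(w + 5)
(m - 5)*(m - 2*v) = m^2 - 2*m*v - 5*m + 10*v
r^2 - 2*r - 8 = (r - 4)*(r + 2)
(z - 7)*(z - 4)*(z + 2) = z^3 - 9*z^2 + 6*z + 56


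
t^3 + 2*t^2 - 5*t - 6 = (t - 2)*(t + 1)*(t + 3)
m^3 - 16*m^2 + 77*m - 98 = (m - 7)^2*(m - 2)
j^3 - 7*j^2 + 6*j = j*(j - 6)*(j - 1)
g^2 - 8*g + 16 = (g - 4)^2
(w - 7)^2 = w^2 - 14*w + 49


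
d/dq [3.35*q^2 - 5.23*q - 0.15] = 6.7*q - 5.23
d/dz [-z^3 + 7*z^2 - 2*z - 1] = -3*z^2 + 14*z - 2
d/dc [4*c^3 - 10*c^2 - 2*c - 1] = 12*c^2 - 20*c - 2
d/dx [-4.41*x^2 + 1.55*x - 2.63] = 1.55 - 8.82*x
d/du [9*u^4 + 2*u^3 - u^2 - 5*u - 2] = 36*u^3 + 6*u^2 - 2*u - 5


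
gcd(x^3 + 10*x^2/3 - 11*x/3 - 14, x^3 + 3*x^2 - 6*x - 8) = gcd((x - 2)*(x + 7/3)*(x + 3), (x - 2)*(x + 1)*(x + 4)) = x - 2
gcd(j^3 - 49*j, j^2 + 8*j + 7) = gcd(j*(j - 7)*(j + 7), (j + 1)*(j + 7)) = j + 7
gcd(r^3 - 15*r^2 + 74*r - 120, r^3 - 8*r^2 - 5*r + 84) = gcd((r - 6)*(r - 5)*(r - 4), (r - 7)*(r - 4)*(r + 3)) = r - 4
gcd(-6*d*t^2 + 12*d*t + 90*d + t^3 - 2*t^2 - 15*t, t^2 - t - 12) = t + 3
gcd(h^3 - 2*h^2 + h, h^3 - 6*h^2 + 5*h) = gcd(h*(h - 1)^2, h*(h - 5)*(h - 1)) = h^2 - h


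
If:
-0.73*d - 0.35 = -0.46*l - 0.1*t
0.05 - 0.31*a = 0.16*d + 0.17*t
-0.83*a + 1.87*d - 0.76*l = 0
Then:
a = -0.255248391777199*t - 0.175203194617429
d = 0.651956189571269 - 0.567956240931678*t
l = 1.79549569214571 - 1.11871316495679*t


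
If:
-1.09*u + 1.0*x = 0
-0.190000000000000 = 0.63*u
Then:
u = -0.30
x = -0.33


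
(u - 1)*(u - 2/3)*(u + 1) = u^3 - 2*u^2/3 - u + 2/3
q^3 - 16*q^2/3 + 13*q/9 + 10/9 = (q - 5)*(q - 2/3)*(q + 1/3)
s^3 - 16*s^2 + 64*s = s*(s - 8)^2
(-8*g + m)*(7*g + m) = -56*g^2 - g*m + m^2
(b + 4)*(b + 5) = b^2 + 9*b + 20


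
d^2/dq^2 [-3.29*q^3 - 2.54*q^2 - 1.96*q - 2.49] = -19.74*q - 5.08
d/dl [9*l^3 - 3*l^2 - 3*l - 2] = 27*l^2 - 6*l - 3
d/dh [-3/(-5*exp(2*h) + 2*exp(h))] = 6*(1 - 5*exp(h))*exp(-h)/(5*exp(h) - 2)^2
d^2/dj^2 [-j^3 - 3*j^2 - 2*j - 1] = -6*j - 6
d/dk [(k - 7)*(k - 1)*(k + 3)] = 3*k^2 - 10*k - 17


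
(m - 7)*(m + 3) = m^2 - 4*m - 21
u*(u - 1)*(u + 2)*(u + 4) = u^4 + 5*u^3 + 2*u^2 - 8*u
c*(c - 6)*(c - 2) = c^3 - 8*c^2 + 12*c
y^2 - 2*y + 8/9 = (y - 4/3)*(y - 2/3)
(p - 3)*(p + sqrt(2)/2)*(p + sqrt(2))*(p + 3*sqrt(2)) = p^4 - 3*p^3 + 9*sqrt(2)*p^3/2 - 27*sqrt(2)*p^2/2 + 10*p^2 - 30*p + 3*sqrt(2)*p - 9*sqrt(2)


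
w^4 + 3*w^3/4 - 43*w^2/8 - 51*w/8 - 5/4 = (w - 5/2)*(w + 1/4)*(w + 1)*(w + 2)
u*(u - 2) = u^2 - 2*u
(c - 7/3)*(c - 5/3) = c^2 - 4*c + 35/9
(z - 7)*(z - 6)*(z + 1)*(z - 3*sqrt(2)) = z^4 - 12*z^3 - 3*sqrt(2)*z^3 + 29*z^2 + 36*sqrt(2)*z^2 - 87*sqrt(2)*z + 42*z - 126*sqrt(2)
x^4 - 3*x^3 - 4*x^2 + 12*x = x*(x - 3)*(x - 2)*(x + 2)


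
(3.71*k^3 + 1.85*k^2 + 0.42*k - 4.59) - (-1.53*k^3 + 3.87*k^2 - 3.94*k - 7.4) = 5.24*k^3 - 2.02*k^2 + 4.36*k + 2.81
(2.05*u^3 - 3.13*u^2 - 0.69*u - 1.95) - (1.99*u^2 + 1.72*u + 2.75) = 2.05*u^3 - 5.12*u^2 - 2.41*u - 4.7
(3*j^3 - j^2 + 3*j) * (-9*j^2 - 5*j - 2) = -27*j^5 - 6*j^4 - 28*j^3 - 13*j^2 - 6*j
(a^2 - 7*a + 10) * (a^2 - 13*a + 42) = a^4 - 20*a^3 + 143*a^2 - 424*a + 420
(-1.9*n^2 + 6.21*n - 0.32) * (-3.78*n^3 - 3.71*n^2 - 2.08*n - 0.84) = 7.182*n^5 - 16.4248*n^4 - 17.8775*n^3 - 10.1336*n^2 - 4.5508*n + 0.2688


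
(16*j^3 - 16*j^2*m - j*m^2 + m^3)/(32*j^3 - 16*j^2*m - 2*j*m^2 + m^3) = (j - m)/(2*j - m)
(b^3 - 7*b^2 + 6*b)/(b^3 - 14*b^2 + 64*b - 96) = b*(b - 1)/(b^2 - 8*b + 16)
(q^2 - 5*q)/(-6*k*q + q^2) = (5 - q)/(6*k - q)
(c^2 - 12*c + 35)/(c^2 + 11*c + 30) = (c^2 - 12*c + 35)/(c^2 + 11*c + 30)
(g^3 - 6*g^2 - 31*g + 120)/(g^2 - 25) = (g^2 - 11*g + 24)/(g - 5)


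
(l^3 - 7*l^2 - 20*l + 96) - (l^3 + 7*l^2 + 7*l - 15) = -14*l^2 - 27*l + 111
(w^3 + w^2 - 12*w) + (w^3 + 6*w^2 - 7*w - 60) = 2*w^3 + 7*w^2 - 19*w - 60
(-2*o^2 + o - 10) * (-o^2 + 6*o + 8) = 2*o^4 - 13*o^3 - 52*o - 80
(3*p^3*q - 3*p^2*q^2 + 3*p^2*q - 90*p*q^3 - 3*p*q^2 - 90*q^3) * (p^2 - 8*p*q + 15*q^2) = 3*p^5*q - 27*p^4*q^2 + 3*p^4*q - 21*p^3*q^3 - 27*p^3*q^2 + 675*p^2*q^4 - 21*p^2*q^3 - 1350*p*q^5 + 675*p*q^4 - 1350*q^5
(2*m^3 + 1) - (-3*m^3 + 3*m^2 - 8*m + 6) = 5*m^3 - 3*m^2 + 8*m - 5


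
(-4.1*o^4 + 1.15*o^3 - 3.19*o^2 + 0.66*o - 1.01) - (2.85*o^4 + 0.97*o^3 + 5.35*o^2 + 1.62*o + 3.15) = -6.95*o^4 + 0.18*o^3 - 8.54*o^2 - 0.96*o - 4.16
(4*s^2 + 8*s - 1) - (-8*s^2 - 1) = 12*s^2 + 8*s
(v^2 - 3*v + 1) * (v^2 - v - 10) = v^4 - 4*v^3 - 6*v^2 + 29*v - 10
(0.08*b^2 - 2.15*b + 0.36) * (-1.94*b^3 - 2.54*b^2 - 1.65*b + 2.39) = -0.1552*b^5 + 3.9678*b^4 + 4.6306*b^3 + 2.8243*b^2 - 5.7325*b + 0.8604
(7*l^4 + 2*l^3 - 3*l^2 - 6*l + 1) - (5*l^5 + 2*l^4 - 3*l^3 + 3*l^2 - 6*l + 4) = -5*l^5 + 5*l^4 + 5*l^3 - 6*l^2 - 3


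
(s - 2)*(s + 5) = s^2 + 3*s - 10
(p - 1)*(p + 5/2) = p^2 + 3*p/2 - 5/2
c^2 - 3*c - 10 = (c - 5)*(c + 2)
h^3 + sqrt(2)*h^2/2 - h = h*(h - sqrt(2)/2)*(h + sqrt(2))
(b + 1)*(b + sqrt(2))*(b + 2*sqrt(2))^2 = b^4 + b^3 + 5*sqrt(2)*b^3 + 5*sqrt(2)*b^2 + 16*b^2 + 8*sqrt(2)*b + 16*b + 8*sqrt(2)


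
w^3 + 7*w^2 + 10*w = w*(w + 2)*(w + 5)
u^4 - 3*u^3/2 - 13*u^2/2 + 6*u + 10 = (u - 5/2)*(u - 2)*(u + 1)*(u + 2)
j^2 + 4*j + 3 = (j + 1)*(j + 3)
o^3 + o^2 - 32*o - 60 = (o - 6)*(o + 2)*(o + 5)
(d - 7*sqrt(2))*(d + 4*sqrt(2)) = d^2 - 3*sqrt(2)*d - 56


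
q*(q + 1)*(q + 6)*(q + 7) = q^4 + 14*q^3 + 55*q^2 + 42*q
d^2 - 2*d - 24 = (d - 6)*(d + 4)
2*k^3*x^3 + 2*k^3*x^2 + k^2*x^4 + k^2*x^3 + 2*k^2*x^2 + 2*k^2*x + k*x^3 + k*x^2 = x*(2*k + x)*(k*x + 1)*(k*x + k)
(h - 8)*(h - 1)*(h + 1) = h^3 - 8*h^2 - h + 8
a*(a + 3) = a^2 + 3*a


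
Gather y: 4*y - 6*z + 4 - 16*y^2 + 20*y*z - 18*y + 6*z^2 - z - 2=-16*y^2 + y*(20*z - 14) + 6*z^2 - 7*z + 2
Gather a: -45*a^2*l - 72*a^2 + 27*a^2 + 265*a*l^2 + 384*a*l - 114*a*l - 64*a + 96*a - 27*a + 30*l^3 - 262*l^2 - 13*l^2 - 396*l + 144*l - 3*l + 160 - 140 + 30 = a^2*(-45*l - 45) + a*(265*l^2 + 270*l + 5) + 30*l^3 - 275*l^2 - 255*l + 50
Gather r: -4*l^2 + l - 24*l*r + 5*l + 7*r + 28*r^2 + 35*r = -4*l^2 + 6*l + 28*r^2 + r*(42 - 24*l)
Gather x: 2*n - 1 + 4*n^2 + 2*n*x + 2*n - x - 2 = 4*n^2 + 4*n + x*(2*n - 1) - 3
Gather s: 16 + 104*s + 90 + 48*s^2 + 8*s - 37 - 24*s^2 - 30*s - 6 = 24*s^2 + 82*s + 63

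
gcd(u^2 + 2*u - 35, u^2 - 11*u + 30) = u - 5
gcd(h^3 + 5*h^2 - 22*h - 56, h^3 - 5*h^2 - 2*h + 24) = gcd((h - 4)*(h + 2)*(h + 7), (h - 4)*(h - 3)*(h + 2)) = h^2 - 2*h - 8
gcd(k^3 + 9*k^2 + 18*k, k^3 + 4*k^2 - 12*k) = k^2 + 6*k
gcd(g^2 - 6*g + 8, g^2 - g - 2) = g - 2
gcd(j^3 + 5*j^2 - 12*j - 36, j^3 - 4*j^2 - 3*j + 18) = j^2 - j - 6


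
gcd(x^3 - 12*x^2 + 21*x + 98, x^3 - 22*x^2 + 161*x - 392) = x^2 - 14*x + 49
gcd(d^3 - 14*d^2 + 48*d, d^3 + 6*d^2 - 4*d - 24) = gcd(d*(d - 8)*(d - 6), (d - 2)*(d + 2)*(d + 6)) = 1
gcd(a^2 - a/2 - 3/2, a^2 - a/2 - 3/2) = a^2 - a/2 - 3/2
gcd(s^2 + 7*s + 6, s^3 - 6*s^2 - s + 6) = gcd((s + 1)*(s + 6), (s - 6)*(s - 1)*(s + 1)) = s + 1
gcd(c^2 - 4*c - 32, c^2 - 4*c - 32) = c^2 - 4*c - 32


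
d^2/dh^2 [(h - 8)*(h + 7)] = 2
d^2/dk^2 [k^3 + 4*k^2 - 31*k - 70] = 6*k + 8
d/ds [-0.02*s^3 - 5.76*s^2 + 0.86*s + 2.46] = -0.06*s^2 - 11.52*s + 0.86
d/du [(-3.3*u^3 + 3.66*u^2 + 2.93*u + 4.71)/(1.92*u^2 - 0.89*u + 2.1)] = (-6.336*u^4 + 5.874*u^3 - 29.673*u^2 - 2.71439999999999*u + 10.3449)/(3.6864*u^4 - 3.4176*u^3 + 8.8561*u^2 - 3.738*u + 4.41)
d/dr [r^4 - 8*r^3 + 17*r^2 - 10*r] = 4*r^3 - 24*r^2 + 34*r - 10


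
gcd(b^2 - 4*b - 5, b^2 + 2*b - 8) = 1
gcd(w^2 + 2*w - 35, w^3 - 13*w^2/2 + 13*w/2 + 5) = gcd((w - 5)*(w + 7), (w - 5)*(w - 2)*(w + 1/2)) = w - 5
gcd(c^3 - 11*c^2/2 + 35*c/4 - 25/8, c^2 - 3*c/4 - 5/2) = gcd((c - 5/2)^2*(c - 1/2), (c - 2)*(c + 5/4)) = 1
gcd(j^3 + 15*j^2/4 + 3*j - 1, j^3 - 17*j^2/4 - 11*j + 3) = j^2 + 7*j/4 - 1/2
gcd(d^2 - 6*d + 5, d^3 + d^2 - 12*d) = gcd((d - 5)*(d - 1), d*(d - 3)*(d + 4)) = 1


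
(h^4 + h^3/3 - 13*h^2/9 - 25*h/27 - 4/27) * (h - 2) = h^5 - 5*h^4/3 - 19*h^3/9 + 53*h^2/27 + 46*h/27 + 8/27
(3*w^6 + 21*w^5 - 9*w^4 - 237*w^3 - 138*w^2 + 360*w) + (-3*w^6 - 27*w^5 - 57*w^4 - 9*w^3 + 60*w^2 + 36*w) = -6*w^5 - 66*w^4 - 246*w^3 - 78*w^2 + 396*w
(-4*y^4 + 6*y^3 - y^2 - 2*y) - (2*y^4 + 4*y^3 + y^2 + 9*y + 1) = -6*y^4 + 2*y^3 - 2*y^2 - 11*y - 1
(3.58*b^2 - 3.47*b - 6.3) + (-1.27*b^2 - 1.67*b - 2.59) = 2.31*b^2 - 5.14*b - 8.89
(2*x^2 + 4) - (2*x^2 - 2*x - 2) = 2*x + 6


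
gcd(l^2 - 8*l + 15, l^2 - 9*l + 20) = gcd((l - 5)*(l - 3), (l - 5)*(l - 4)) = l - 5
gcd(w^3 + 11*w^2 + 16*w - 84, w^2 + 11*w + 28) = w + 7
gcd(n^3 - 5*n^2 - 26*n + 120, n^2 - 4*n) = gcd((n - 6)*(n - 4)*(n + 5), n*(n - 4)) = n - 4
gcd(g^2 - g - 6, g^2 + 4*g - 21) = g - 3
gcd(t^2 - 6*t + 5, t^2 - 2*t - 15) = t - 5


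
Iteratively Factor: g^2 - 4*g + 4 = (g - 2)*(g - 2)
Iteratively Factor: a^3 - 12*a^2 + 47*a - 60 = (a - 5)*(a^2 - 7*a + 12) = (a - 5)*(a - 3)*(a - 4)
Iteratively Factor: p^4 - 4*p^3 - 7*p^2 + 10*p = (p - 1)*(p^3 - 3*p^2 - 10*p) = p*(p - 1)*(p^2 - 3*p - 10) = p*(p - 5)*(p - 1)*(p + 2)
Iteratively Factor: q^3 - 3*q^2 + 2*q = (q)*(q^2 - 3*q + 2) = q*(q - 2)*(q - 1)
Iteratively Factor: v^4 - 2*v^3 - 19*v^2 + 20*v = (v + 4)*(v^3 - 6*v^2 + 5*v) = (v - 5)*(v + 4)*(v^2 - v) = v*(v - 5)*(v + 4)*(v - 1)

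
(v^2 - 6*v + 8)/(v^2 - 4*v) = (v - 2)/v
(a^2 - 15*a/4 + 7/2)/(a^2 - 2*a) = (a - 7/4)/a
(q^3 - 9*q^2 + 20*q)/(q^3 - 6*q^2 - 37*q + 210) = q*(q - 4)/(q^2 - q - 42)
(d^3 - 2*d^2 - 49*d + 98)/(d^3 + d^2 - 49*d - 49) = (d - 2)/(d + 1)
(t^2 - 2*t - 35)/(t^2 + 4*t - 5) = (t - 7)/(t - 1)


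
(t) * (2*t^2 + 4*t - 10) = 2*t^3 + 4*t^2 - 10*t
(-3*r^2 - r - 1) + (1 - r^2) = -4*r^2 - r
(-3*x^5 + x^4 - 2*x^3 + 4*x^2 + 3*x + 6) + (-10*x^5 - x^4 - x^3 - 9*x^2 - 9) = -13*x^5 - 3*x^3 - 5*x^2 + 3*x - 3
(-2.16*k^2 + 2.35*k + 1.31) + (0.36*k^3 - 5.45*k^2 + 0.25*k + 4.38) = 0.36*k^3 - 7.61*k^2 + 2.6*k + 5.69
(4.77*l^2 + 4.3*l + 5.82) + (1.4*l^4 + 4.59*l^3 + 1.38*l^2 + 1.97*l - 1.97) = 1.4*l^4 + 4.59*l^3 + 6.15*l^2 + 6.27*l + 3.85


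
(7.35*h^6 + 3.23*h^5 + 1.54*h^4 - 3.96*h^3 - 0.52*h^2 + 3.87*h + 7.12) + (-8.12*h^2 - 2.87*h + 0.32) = 7.35*h^6 + 3.23*h^5 + 1.54*h^4 - 3.96*h^3 - 8.64*h^2 + 1.0*h + 7.44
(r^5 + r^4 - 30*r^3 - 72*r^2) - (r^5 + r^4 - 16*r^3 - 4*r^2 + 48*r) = -14*r^3 - 68*r^2 - 48*r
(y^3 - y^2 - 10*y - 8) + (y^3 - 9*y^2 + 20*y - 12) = 2*y^3 - 10*y^2 + 10*y - 20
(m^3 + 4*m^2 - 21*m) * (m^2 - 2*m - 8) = m^5 + 2*m^4 - 37*m^3 + 10*m^2 + 168*m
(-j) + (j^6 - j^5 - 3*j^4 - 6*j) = j^6 - j^5 - 3*j^4 - 7*j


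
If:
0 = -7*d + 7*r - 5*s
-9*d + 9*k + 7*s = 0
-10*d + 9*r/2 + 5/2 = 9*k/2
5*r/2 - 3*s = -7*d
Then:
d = -85/1446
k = 1945/6507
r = -280/723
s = -665/1446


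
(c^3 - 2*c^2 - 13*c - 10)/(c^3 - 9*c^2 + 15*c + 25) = (c + 2)/(c - 5)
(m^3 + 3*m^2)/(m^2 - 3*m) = m*(m + 3)/(m - 3)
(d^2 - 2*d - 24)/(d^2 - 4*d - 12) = (d + 4)/(d + 2)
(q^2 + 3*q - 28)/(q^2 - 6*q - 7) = (-q^2 - 3*q + 28)/(-q^2 + 6*q + 7)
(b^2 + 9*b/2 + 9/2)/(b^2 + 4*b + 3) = (b + 3/2)/(b + 1)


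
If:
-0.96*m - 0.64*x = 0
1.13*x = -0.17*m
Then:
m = 0.00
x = 0.00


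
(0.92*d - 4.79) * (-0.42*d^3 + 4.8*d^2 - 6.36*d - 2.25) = -0.3864*d^4 + 6.4278*d^3 - 28.8432*d^2 + 28.3944*d + 10.7775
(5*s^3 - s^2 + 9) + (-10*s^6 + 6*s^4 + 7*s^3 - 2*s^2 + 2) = -10*s^6 + 6*s^4 + 12*s^3 - 3*s^2 + 11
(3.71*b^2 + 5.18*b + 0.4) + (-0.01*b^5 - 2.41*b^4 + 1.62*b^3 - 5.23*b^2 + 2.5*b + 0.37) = -0.01*b^5 - 2.41*b^4 + 1.62*b^3 - 1.52*b^2 + 7.68*b + 0.77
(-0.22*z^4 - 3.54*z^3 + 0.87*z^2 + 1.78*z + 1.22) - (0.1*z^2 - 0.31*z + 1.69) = -0.22*z^4 - 3.54*z^3 + 0.77*z^2 + 2.09*z - 0.47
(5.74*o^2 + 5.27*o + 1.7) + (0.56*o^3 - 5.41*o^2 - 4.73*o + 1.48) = 0.56*o^3 + 0.33*o^2 + 0.539999999999999*o + 3.18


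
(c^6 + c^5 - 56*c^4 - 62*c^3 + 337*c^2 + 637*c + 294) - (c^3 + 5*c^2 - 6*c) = c^6 + c^5 - 56*c^4 - 63*c^3 + 332*c^2 + 643*c + 294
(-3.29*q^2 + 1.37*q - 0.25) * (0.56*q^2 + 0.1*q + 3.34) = -1.8424*q^4 + 0.4382*q^3 - 10.9916*q^2 + 4.5508*q - 0.835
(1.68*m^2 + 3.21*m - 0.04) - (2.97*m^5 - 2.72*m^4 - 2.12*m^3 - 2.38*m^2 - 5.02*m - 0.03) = -2.97*m^5 + 2.72*m^4 + 2.12*m^3 + 4.06*m^2 + 8.23*m - 0.01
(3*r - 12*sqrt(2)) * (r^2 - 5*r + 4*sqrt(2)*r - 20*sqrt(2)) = 3*r^3 - 15*r^2 - 96*r + 480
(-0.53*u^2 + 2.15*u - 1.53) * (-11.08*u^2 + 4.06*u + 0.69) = 5.8724*u^4 - 25.9738*u^3 + 25.3157*u^2 - 4.7283*u - 1.0557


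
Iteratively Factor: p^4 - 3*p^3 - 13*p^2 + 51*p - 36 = (p - 3)*(p^3 - 13*p + 12) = (p - 3)*(p + 4)*(p^2 - 4*p + 3) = (p - 3)*(p - 1)*(p + 4)*(p - 3)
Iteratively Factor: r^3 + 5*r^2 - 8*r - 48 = (r + 4)*(r^2 + r - 12) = (r + 4)^2*(r - 3)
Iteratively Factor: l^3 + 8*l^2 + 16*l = (l + 4)*(l^2 + 4*l) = l*(l + 4)*(l + 4)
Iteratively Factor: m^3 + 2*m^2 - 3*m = (m)*(m^2 + 2*m - 3) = m*(m + 3)*(m - 1)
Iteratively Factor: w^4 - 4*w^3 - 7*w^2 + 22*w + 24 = (w - 4)*(w^3 - 7*w - 6) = (w - 4)*(w - 3)*(w^2 + 3*w + 2) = (w - 4)*(w - 3)*(w + 2)*(w + 1)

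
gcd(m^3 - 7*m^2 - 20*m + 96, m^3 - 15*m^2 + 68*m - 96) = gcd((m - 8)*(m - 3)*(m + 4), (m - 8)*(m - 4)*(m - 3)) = m^2 - 11*m + 24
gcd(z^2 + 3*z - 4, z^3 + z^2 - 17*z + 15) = z - 1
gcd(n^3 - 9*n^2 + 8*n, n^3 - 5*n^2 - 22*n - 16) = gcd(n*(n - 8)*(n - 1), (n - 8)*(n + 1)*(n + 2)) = n - 8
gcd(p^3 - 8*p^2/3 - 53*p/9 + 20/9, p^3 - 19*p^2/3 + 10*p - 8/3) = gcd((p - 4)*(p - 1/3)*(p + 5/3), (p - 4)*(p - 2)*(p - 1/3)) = p^2 - 13*p/3 + 4/3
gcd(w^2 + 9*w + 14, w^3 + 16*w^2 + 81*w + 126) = w + 7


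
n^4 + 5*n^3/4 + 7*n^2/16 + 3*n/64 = n*(n + 1/4)^2*(n + 3/4)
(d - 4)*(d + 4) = d^2 - 16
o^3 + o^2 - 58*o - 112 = (o - 8)*(o + 2)*(o + 7)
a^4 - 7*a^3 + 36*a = a*(a - 6)*(a - 3)*(a + 2)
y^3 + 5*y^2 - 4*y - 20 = (y - 2)*(y + 2)*(y + 5)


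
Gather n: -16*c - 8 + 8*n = -16*c + 8*n - 8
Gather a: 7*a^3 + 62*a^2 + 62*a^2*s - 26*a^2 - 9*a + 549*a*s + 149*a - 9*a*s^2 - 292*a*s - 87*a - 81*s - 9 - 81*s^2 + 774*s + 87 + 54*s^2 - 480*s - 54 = 7*a^3 + a^2*(62*s + 36) + a*(-9*s^2 + 257*s + 53) - 27*s^2 + 213*s + 24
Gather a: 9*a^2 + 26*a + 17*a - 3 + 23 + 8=9*a^2 + 43*a + 28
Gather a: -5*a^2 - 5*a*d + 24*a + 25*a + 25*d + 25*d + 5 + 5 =-5*a^2 + a*(49 - 5*d) + 50*d + 10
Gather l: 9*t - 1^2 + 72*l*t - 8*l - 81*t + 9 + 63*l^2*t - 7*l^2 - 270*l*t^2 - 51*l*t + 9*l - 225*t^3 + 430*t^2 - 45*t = l^2*(63*t - 7) + l*(-270*t^2 + 21*t + 1) - 225*t^3 + 430*t^2 - 117*t + 8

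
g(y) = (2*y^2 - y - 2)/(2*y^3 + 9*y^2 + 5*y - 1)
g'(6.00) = 0.00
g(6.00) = 0.08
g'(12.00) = 0.00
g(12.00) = 0.06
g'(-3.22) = -3.75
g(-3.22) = 2.33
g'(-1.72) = -0.16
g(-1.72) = 0.82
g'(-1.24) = 0.24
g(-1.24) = 0.82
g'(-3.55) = -19.50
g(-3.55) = 5.15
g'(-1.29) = 0.16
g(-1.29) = 0.81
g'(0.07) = 36.57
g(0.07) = 3.40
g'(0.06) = 29.28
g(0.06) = 3.08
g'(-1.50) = -0.04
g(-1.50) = 0.80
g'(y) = (4*y - 1)/(2*y^3 + 9*y^2 + 5*y - 1) + (-6*y^2 - 18*y - 5)*(2*y^2 - y - 2)/(2*y^3 + 9*y^2 + 5*y - 1)^2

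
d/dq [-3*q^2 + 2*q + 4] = 2 - 6*q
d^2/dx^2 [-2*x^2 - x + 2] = -4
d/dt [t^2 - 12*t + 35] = 2*t - 12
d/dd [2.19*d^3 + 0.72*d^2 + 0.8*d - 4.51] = 6.57*d^2 + 1.44*d + 0.8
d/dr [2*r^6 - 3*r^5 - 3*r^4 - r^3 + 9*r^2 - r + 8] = 12*r^5 - 15*r^4 - 12*r^3 - 3*r^2 + 18*r - 1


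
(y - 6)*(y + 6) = y^2 - 36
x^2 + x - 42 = (x - 6)*(x + 7)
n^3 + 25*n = n*(n - 5*I)*(n + 5*I)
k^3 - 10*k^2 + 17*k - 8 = (k - 8)*(k - 1)^2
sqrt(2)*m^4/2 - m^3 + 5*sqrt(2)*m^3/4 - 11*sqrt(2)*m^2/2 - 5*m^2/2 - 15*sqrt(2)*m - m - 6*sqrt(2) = (m/2 + 1)*(m - 3*sqrt(2))*(m + 2*sqrt(2))*(sqrt(2)*m + sqrt(2)/2)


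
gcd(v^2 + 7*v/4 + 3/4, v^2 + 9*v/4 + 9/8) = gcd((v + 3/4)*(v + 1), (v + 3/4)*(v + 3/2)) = v + 3/4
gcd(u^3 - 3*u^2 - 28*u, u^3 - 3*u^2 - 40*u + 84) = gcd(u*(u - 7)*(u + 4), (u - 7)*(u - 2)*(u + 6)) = u - 7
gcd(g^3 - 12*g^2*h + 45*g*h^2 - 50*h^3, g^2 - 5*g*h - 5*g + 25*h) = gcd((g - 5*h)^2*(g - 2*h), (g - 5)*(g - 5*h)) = g - 5*h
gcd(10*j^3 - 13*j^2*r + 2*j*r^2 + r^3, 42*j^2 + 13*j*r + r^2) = 1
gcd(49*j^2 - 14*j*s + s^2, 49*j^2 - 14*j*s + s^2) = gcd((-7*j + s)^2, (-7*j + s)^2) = 49*j^2 - 14*j*s + s^2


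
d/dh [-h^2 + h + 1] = 1 - 2*h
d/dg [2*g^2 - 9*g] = 4*g - 9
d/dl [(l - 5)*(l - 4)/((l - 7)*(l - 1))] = (l^2 - 26*l + 97)/(l^4 - 16*l^3 + 78*l^2 - 112*l + 49)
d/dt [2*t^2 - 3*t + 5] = 4*t - 3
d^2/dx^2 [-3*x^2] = -6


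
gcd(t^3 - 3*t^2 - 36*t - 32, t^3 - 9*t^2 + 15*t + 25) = t + 1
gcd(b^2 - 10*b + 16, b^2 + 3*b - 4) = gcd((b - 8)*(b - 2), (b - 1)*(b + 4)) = 1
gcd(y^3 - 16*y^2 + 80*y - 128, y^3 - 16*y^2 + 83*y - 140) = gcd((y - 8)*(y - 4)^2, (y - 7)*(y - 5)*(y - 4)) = y - 4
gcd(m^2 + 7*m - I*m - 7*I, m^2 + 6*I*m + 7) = m - I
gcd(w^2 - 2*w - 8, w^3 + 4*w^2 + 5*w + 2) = w + 2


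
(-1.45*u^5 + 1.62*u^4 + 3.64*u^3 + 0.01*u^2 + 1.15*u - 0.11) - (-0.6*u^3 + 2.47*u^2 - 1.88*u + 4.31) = -1.45*u^5 + 1.62*u^4 + 4.24*u^3 - 2.46*u^2 + 3.03*u - 4.42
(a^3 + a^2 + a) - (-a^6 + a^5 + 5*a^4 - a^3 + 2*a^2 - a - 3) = a^6 - a^5 - 5*a^4 + 2*a^3 - a^2 + 2*a + 3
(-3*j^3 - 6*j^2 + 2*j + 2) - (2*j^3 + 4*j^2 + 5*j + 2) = -5*j^3 - 10*j^2 - 3*j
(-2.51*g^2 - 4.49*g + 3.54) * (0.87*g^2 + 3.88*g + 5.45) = -2.1837*g^4 - 13.6451*g^3 - 28.0209*g^2 - 10.7353*g + 19.293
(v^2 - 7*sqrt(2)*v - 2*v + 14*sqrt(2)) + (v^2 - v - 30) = 2*v^2 - 7*sqrt(2)*v - 3*v - 30 + 14*sqrt(2)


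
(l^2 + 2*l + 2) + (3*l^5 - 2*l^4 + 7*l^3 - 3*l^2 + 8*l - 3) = 3*l^5 - 2*l^4 + 7*l^3 - 2*l^2 + 10*l - 1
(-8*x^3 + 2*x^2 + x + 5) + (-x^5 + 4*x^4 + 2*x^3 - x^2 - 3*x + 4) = -x^5 + 4*x^4 - 6*x^3 + x^2 - 2*x + 9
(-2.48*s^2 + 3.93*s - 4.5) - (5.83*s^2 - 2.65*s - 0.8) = -8.31*s^2 + 6.58*s - 3.7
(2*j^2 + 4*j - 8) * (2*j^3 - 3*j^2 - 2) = 4*j^5 + 2*j^4 - 28*j^3 + 20*j^2 - 8*j + 16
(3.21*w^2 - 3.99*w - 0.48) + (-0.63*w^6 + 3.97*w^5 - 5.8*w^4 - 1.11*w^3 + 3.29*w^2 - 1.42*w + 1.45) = -0.63*w^6 + 3.97*w^5 - 5.8*w^4 - 1.11*w^3 + 6.5*w^2 - 5.41*w + 0.97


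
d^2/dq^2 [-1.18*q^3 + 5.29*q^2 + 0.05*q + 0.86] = 10.58 - 7.08*q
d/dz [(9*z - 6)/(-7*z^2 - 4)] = 3*(21*z^2 - 28*z - 12)/(49*z^4 + 56*z^2 + 16)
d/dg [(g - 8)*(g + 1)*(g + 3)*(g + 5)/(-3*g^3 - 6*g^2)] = (-g^5 - 4*g^4 - 51*g^3 - 338*g^2 - 698*g - 480)/(3*g^3*(g^2 + 4*g + 4))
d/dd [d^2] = 2*d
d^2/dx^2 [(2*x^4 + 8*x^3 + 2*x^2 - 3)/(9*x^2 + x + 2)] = 2*(162*x^6 + 54*x^5 + 114*x^4 - 122*x^3 - 741*x^2 + 15*x + 59)/(729*x^6 + 243*x^5 + 513*x^4 + 109*x^3 + 114*x^2 + 12*x + 8)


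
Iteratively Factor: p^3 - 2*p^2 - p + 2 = (p - 2)*(p^2 - 1) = (p - 2)*(p + 1)*(p - 1)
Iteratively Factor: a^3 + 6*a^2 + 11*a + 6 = (a + 3)*(a^2 + 3*a + 2) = (a + 2)*(a + 3)*(a + 1)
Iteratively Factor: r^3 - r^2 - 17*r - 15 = (r + 3)*(r^2 - 4*r - 5) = (r + 1)*(r + 3)*(r - 5)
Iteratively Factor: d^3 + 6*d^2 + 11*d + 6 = (d + 2)*(d^2 + 4*d + 3) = (d + 2)*(d + 3)*(d + 1)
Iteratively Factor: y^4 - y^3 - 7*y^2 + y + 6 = (y + 2)*(y^3 - 3*y^2 - y + 3) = (y - 3)*(y + 2)*(y^2 - 1) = (y - 3)*(y - 1)*(y + 2)*(y + 1)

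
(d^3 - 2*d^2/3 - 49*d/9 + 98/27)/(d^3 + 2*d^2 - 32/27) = (9*d^2 - 49)/(9*d^2 + 24*d + 16)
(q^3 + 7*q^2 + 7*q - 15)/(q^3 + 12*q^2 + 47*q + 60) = (q - 1)/(q + 4)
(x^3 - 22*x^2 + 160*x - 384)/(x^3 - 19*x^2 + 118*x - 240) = (x - 8)/(x - 5)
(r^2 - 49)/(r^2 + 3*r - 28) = (r - 7)/(r - 4)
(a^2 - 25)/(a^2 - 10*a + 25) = (a + 5)/(a - 5)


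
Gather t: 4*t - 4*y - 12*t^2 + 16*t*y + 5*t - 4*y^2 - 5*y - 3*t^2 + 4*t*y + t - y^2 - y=-15*t^2 + t*(20*y + 10) - 5*y^2 - 10*y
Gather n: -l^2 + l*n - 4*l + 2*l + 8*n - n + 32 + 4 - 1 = -l^2 - 2*l + n*(l + 7) + 35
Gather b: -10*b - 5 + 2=-10*b - 3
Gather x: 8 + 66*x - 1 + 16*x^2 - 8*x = 16*x^2 + 58*x + 7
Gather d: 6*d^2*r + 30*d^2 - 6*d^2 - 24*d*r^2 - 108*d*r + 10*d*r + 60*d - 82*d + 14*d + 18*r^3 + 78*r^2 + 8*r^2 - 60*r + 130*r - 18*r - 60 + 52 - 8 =d^2*(6*r + 24) + d*(-24*r^2 - 98*r - 8) + 18*r^3 + 86*r^2 + 52*r - 16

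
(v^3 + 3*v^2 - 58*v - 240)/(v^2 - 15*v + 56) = (v^2 + 11*v + 30)/(v - 7)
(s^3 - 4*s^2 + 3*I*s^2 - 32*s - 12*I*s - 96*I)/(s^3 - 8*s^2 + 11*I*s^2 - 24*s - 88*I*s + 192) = (s + 4)/(s + 8*I)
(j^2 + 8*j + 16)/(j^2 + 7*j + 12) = (j + 4)/(j + 3)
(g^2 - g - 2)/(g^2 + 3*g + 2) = (g - 2)/(g + 2)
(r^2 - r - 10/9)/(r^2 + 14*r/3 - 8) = (9*r^2 - 9*r - 10)/(3*(3*r^2 + 14*r - 24))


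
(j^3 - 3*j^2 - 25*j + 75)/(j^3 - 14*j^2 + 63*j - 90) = (j + 5)/(j - 6)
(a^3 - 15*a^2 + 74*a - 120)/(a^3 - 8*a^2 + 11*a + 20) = (a - 6)/(a + 1)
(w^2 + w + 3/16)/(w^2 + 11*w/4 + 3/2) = (w + 1/4)/(w + 2)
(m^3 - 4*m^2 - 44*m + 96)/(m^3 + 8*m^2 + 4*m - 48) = (m - 8)/(m + 4)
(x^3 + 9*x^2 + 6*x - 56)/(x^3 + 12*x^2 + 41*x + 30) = (x^3 + 9*x^2 + 6*x - 56)/(x^3 + 12*x^2 + 41*x + 30)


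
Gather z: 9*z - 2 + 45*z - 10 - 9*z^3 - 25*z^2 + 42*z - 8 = -9*z^3 - 25*z^2 + 96*z - 20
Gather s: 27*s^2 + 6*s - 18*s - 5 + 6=27*s^2 - 12*s + 1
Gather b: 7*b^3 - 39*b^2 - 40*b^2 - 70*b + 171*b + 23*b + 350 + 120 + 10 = 7*b^3 - 79*b^2 + 124*b + 480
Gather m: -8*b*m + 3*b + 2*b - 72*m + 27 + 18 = 5*b + m*(-8*b - 72) + 45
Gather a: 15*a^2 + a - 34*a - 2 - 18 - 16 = 15*a^2 - 33*a - 36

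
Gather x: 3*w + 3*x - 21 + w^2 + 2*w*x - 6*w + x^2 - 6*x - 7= w^2 - 3*w + x^2 + x*(2*w - 3) - 28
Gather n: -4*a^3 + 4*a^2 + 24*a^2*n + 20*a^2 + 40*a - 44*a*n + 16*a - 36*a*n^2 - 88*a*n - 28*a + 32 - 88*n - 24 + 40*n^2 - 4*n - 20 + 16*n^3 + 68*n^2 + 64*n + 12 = -4*a^3 + 24*a^2 + 28*a + 16*n^3 + n^2*(108 - 36*a) + n*(24*a^2 - 132*a - 28)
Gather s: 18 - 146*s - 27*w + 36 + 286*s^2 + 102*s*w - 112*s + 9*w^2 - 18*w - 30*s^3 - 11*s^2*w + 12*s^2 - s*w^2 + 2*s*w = -30*s^3 + s^2*(298 - 11*w) + s*(-w^2 + 104*w - 258) + 9*w^2 - 45*w + 54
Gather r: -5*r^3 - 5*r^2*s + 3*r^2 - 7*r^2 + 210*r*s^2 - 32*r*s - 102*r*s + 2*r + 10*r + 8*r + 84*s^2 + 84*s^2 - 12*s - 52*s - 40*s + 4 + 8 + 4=-5*r^3 + r^2*(-5*s - 4) + r*(210*s^2 - 134*s + 20) + 168*s^2 - 104*s + 16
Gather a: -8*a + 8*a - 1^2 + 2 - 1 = 0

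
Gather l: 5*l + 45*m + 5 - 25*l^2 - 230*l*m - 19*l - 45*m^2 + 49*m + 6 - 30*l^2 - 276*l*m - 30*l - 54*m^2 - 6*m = -55*l^2 + l*(-506*m - 44) - 99*m^2 + 88*m + 11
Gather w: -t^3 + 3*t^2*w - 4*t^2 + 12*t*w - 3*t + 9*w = -t^3 - 4*t^2 - 3*t + w*(3*t^2 + 12*t + 9)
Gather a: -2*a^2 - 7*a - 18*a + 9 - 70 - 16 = -2*a^2 - 25*a - 77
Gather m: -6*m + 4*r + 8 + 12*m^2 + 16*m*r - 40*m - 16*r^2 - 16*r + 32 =12*m^2 + m*(16*r - 46) - 16*r^2 - 12*r + 40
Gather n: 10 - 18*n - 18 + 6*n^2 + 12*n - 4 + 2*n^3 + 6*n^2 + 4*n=2*n^3 + 12*n^2 - 2*n - 12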